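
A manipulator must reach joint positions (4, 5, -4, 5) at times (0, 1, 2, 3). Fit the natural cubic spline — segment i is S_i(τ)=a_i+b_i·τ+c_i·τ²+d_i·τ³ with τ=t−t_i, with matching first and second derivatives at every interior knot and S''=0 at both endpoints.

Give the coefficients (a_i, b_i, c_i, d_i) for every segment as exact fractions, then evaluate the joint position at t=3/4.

Δ: Δ0=1, Δ1=-9, Δ2=9
row 1: diag=4, rhs=-60; c'=1/4, d'=-15
row 2: denom=4−1·1/4=15/4; d'=(108−1·-15)/(15/4)=164/5
back: M2=164/5
back: M1=-15−1/4·164/5=-116/5
M: M0=0, M1=-116/5, M2=164/5, M3=0
seg 0: a=4, c=M0/2=0, d=(M1−M0)/(6·1)=-58/15, b=Δ0−h0·(2M0+M1)/6=73/15
seg 1: a=5, c=M1/2=-58/5, d=(M2−M1)/(6·1)=28/3, b=Δ1−h1·(2M1+M2)/6=-101/15
seg 2: a=-4, c=M2/2=82/5, d=(M3−M2)/(6·1)=-82/15, b=Δ2−h2·(2M2+M3)/6=-29/15
t_q=3/4 → seg 0, τ=3/4; S=4+73/15·τ+0·τ²+-58/15·τ³=963/160

  seg 0: a=4 b=73/15 c=0 d=-58/15
  seg 1: a=5 b=-101/15 c=-58/5 d=28/3
  seg 2: a=-4 b=-29/15 c=82/5 d=-82/15
S(3/4) = 963/160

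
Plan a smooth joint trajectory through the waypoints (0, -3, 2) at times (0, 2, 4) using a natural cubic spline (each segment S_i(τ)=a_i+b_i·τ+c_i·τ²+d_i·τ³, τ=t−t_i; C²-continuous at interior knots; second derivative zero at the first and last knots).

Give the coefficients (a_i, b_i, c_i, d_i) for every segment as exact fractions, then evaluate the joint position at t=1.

Δ: Δ0=-3/2, Δ1=5/2
row 1: diag=8, rhs=24; c'=1/4, d'=3
back: M1=3
M: M0=0, M1=3, M2=0
seg 0: a=0, c=M0/2=0, d=(M1−M0)/(6·2)=1/4, b=Δ0−h0·(2M0+M1)/6=-5/2
seg 1: a=-3, c=M1/2=3/2, d=(M2−M1)/(6·2)=-1/4, b=Δ1−h1·(2M1+M2)/6=1/2
t_q=1 → seg 0, τ=1; S=0+-5/2·τ+0·τ²+1/4·τ³=-9/4

  seg 0: a=0 b=-5/2 c=0 d=1/4
  seg 1: a=-3 b=1/2 c=3/2 d=-1/4
S(1) = -9/4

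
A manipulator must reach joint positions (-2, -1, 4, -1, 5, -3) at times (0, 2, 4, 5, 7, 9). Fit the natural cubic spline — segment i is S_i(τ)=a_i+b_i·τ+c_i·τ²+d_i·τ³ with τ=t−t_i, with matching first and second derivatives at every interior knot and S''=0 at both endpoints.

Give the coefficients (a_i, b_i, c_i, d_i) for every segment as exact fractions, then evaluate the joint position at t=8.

  seg 0: a=-2 b=-215/234 c=0 d=83/234
  seg 1: a=-1 b=781/234 c=83/39 d=-149/117
  seg 2: a=4 b=-803/234 c=-215/39 d=71/18
  seg 3: a=-1 b=-307/117 c=493/78 d=-821/468
  seg 4: a=5 b=188/117 c=-164/39 d=82/117
S(8) = 121/39

Δ: Δ0=1/2, Δ1=5/2, Δ2=-5, Δ3=3, Δ4=-4
row 1: diag=8, rhs=12; c'=1/4, d'=3/2
row 2: denom=6−2·1/4=11/2; d'=(-45−2·3/2)/(11/2)=-96/11
row 3: denom=6−1·2/11=64/11; d'=(48−1·-96/11)/(64/11)=39/4
row 4: denom=8−2·11/32=117/16; d'=(-42−2·39/4)/(117/16)=-328/39
back: M4=-328/39
back: M3=39/4−11/32·-328/39=493/39
back: M2=-96/11−2/11·493/39=-430/39
back: M1=3/2−1/4·-430/39=166/39
M: M0=0, M1=166/39, M2=-430/39, M3=493/39, M4=-328/39, M5=0
seg 0: a=-2, c=M0/2=0, d=(M1−M0)/(6·2)=83/234, b=Δ0−h0·(2M0+M1)/6=-215/234
seg 1: a=-1, c=M1/2=83/39, d=(M2−M1)/(6·2)=-149/117, b=Δ1−h1·(2M1+M2)/6=781/234
seg 2: a=4, c=M2/2=-215/39, d=(M3−M2)/(6·1)=71/18, b=Δ2−h2·(2M2+M3)/6=-803/234
seg 3: a=-1, c=M3/2=493/78, d=(M4−M3)/(6·2)=-821/468, b=Δ3−h3·(2M3+M4)/6=-307/117
seg 4: a=5, c=M4/2=-164/39, d=(M5−M4)/(6·2)=82/117, b=Δ4−h4·(2M4+M5)/6=188/117
t_q=8 → seg 4, τ=1; S=5+188/117·τ+-164/39·τ²+82/117·τ³=121/39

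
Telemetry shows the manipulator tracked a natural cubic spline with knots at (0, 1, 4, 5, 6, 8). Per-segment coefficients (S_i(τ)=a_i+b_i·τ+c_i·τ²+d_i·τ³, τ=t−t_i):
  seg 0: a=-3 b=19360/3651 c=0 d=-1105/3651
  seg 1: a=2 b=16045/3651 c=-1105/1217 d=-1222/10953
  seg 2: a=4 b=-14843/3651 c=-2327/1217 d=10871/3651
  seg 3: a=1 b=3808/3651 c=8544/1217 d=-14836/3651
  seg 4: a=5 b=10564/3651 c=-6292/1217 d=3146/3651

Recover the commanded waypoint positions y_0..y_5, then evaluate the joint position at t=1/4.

y_0=-3 y_1=2 y_2=4 y_3=1 y_4=5 y_5=-3
S(1/4) = -130779/77888

y_0 = S_0(0) = a_0 = -3
y_1 = S_1(0) = a_1 = 2
y_2 = S_2(0) = a_2 = 4
y_3 = S_3(0) = a_3 = 1
y_4 = S_4(0) = a_4 = 5
y_5 = S_4(2) = -3
t_q=1/4 is in segment 0 (τ=1/4); S_0(τ)=-130779/77888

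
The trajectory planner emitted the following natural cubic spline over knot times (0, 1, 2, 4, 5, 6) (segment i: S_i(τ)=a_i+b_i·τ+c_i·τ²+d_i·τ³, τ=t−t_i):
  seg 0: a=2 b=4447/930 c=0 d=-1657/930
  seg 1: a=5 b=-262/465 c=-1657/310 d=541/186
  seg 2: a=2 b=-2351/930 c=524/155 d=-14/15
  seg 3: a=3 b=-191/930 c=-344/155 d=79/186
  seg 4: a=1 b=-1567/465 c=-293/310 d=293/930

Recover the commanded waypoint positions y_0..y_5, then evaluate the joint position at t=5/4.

y_0 = S_0(0) = a_0 = 2
y_1 = S_1(0) = a_1 = 5
y_2 = S_2(0) = a_2 = 2
y_3 = S_3(0) = a_3 = 3
y_4 = S_4(0) = a_4 = 1
y_5 = S_4(1) = -3
t_q=5/4 is in segment 1 (τ=1/4); S_1(τ)=90679/19840

y_0=2 y_1=5 y_2=2 y_3=3 y_4=1 y_5=-3
S(5/4) = 90679/19840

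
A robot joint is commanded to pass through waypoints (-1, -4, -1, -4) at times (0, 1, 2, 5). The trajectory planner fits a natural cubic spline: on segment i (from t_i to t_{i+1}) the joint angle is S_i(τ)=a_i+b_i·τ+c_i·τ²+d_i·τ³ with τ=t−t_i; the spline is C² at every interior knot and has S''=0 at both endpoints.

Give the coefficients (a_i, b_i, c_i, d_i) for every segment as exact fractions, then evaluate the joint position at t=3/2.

  seg 0: a=-1 b=-145/31 c=0 d=52/31
  seg 1: a=-4 b=11/31 c=156/31 d=-74/31
  seg 2: a=-1 b=101/31 c=-66/31 d=22/93
S(3/2) = -355/124

Δ: Δ0=-3, Δ1=3, Δ2=-1
row 1: diag=4, rhs=36; c'=1/4, d'=9
row 2: denom=8−1·1/4=31/4; d'=(-24−1·9)/(31/4)=-132/31
back: M2=-132/31
back: M1=9−1/4·-132/31=312/31
M: M0=0, M1=312/31, M2=-132/31, M3=0
seg 0: a=-1, c=M0/2=0, d=(M1−M0)/(6·1)=52/31, b=Δ0−h0·(2M0+M1)/6=-145/31
seg 1: a=-4, c=M1/2=156/31, d=(M2−M1)/(6·1)=-74/31, b=Δ1−h1·(2M1+M2)/6=11/31
seg 2: a=-1, c=M2/2=-66/31, d=(M3−M2)/(6·3)=22/93, b=Δ2−h2·(2M2+M3)/6=101/31
t_q=3/2 → seg 1, τ=1/2; S=-4+11/31·τ+156/31·τ²+-74/31·τ³=-355/124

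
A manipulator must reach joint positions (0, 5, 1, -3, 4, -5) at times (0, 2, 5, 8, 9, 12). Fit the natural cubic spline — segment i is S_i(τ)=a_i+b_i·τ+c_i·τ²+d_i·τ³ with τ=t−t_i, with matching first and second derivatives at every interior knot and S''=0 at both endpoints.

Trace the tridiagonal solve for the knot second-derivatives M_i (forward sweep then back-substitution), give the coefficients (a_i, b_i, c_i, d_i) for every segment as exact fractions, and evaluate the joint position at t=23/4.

Δ: Δ0=5/2, Δ1=-4/3, Δ2=-4/3, Δ3=7, Δ4=-3
row 1: diag=10, rhs=-23; c'=3/10, d'=-23/10
row 2: denom=12−3·3/10=111/10; d'=(0−3·-23/10)/(111/10)=23/37
row 3: denom=8−3·10/37=266/37; d'=(50−3·23/37)/(266/37)=1781/266
row 4: denom=8−1·37/266=2091/266; d'=(-60−1·1781/266)/(2091/266)=-17741/2091
back: M4=-17741/2091
back: M3=1781/266−37/266·-17741/2091=16468/2091
back: M2=23/37−10/37·16468/2091=-3151/2091
back: M1=-23/10−3/10·-3151/2091=-1288/697
M: M0=0, M1=-1288/697, M2=-3151/2091, M3=16468/2091, M4=-17741/2091, M5=0
seg 0: a=0, c=M0/2=0, d=(M1−M0)/(6·2)=-322/2091, b=Δ0−h0·(2M0+M1)/6=13031/4182
seg 1: a=5, c=M1/2=-644/697, d=(M2−M1)/(6·3)=713/37638, b=Δ1−h1·(2M1+M2)/6=5303/4182
seg 2: a=1, c=M2/2=-3151/4182, d=(M3−M2)/(6·3)=19619/37638, b=Δ2−h2·(2M2+M3)/6=-463/123
seg 3: a=-3, c=M3/2=8234/2091, d=(M4−M3)/(6·1)=-3801/1394, b=Δ3−h3·(2M3+M4)/6=24209/4182
seg 4: a=4, c=M4/2=-17741/4182, d=(M5−M4)/(6·3)=17741/37638, b=Δ4−h4·(2M4+M5)/6=11468/2091
t_q=23/4 → seg 2, τ=3/4; S=1+-463/123·τ+-3151/4182·τ²+19619/37638·τ³=-180849/89216

  seg 0: a=0 b=13031/4182 c=0 d=-322/2091
  seg 1: a=5 b=5303/4182 c=-644/697 d=713/37638
  seg 2: a=1 b=-463/123 c=-3151/4182 d=19619/37638
  seg 3: a=-3 b=24209/4182 c=8234/2091 d=-3801/1394
  seg 4: a=4 b=11468/2091 c=-17741/4182 d=17741/37638
S(23/4) = -180849/89216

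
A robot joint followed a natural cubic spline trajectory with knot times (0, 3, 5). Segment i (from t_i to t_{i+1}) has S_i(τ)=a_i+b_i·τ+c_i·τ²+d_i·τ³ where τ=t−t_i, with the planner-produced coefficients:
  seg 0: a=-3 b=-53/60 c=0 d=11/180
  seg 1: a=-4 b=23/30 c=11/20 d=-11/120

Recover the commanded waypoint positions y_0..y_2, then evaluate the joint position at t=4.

y_0=-3 y_1=-4 y_2=-1
S(4) = -111/40

y_0 = S_0(0) = a_0 = -3
y_1 = S_1(0) = a_1 = -4
y_2 = S_1(2) = -1
t_q=4 is in segment 1 (τ=1); S_1(τ)=-111/40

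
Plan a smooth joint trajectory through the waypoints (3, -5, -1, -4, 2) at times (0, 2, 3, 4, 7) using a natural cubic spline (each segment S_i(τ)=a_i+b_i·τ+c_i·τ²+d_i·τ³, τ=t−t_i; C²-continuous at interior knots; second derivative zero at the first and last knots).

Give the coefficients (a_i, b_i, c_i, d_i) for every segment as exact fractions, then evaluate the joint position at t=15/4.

Δ: Δ0=-4, Δ1=4, Δ2=-3, Δ3=2
row 1: diag=6, rhs=48; c'=1/6, d'=8
row 2: denom=4−1·1/6=23/6; d'=(-42−1·8)/(23/6)=-300/23
row 3: denom=8−1·6/23=178/23; d'=(30−1·-300/23)/(178/23)=495/89
back: M3=495/89
back: M2=-300/23−6/23·495/89=-1290/89
back: M1=8−1/6·-1290/89=927/89
M: M0=0, M1=927/89, M2=-1290/89, M3=495/89, M4=0
seg 0: a=3, c=M0/2=0, d=(M1−M0)/(6·2)=309/356, b=Δ0−h0·(2M0+M1)/6=-665/89
seg 1: a=-5, c=M1/2=927/178, d=(M2−M1)/(6·1)=-739/178, b=Δ1−h1·(2M1+M2)/6=262/89
seg 2: a=-1, c=M2/2=-645/89, d=(M3−M2)/(6·1)=595/178, b=Δ2−h2·(2M2+M3)/6=161/178
seg 3: a=-4, c=M3/2=495/178, d=(M4−M3)/(6·3)=-55/178, b=Δ3−h3·(2M3+M4)/6=-317/89
t_q=15/4 → seg 2, τ=3/4; S=-1+161/178·τ+-645/89·τ²+595/178·τ³=-34039/11392

  seg 0: a=3 b=-665/89 c=0 d=309/356
  seg 1: a=-5 b=262/89 c=927/178 d=-739/178
  seg 2: a=-1 b=161/178 c=-645/89 d=595/178
  seg 3: a=-4 b=-317/89 c=495/178 d=-55/178
S(15/4) = -34039/11392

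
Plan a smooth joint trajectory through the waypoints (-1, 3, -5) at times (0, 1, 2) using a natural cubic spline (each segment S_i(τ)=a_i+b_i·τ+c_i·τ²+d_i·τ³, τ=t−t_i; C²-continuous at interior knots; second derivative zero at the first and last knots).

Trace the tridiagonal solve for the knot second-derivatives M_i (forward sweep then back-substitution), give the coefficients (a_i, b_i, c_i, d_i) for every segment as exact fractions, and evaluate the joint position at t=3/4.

  seg 0: a=-1 b=7 c=0 d=-3
  seg 1: a=3 b=-2 c=-9 d=3
S(3/4) = 191/64

Δ: Δ0=4, Δ1=-8
row 1: diag=4, rhs=-72; c'=1/4, d'=-18
back: M1=-18
M: M0=0, M1=-18, M2=0
seg 0: a=-1, c=M0/2=0, d=(M1−M0)/(6·1)=-3, b=Δ0−h0·(2M0+M1)/6=7
seg 1: a=3, c=M1/2=-9, d=(M2−M1)/(6·1)=3, b=Δ1−h1·(2M1+M2)/6=-2
t_q=3/4 → seg 0, τ=3/4; S=-1+7·τ+0·τ²+-3·τ³=191/64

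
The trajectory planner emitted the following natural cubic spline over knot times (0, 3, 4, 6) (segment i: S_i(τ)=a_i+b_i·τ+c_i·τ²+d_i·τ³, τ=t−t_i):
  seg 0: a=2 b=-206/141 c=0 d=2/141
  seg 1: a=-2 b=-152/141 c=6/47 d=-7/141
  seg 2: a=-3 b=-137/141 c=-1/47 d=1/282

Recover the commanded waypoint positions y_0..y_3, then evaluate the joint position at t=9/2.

y_0 = S_0(0) = a_0 = 2
y_1 = S_1(0) = a_1 = -2
y_2 = S_2(0) = a_2 = -3
y_3 = S_2(2) = -5
t_q=9/2 is in segment 2 (τ=1/2); S_2(τ)=-2625/752

y_0=2 y_1=-2 y_2=-3 y_3=-5
S(9/2) = -2625/752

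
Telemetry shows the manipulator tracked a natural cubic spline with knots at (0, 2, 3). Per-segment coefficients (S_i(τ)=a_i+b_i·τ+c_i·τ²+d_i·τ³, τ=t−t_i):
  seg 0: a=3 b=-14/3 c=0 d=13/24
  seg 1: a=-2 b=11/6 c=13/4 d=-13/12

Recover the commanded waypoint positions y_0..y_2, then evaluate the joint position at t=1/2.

y_0 = S_0(0) = a_0 = 3
y_1 = S_1(0) = a_1 = -2
y_2 = S_1(1) = 2
t_q=1/2 is in segment 0 (τ=1/2); S_0(τ)=47/64

y_0=3 y_1=-2 y_2=2
S(1/2) = 47/64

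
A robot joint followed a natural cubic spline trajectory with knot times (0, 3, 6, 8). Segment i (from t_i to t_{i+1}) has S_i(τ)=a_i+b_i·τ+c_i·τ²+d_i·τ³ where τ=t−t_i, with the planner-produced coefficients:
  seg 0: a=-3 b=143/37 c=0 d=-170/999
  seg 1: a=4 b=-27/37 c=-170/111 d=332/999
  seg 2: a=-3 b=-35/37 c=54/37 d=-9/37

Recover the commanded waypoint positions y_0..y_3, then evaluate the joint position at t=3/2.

y_0=-3 y_1=4 y_2=-3 y_3=-1
S(3/2) = 329/148

y_0 = S_0(0) = a_0 = -3
y_1 = S_1(0) = a_1 = 4
y_2 = S_2(0) = a_2 = -3
y_3 = S_2(2) = -1
t_q=3/2 is in segment 0 (τ=3/2); S_0(τ)=329/148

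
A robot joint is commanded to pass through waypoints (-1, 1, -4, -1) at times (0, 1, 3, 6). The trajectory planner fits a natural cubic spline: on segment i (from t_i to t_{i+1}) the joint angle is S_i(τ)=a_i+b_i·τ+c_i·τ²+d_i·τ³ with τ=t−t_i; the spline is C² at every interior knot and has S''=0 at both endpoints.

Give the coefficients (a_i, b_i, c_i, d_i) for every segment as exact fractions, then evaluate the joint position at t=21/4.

Δ: Δ0=2, Δ1=-5/2, Δ2=1
row 1: diag=6, rhs=-27; c'=1/3, d'=-9/2
row 2: denom=10−2·1/3=28/3; d'=(21−2·-9/2)/(28/3)=45/14
back: M2=45/14
back: M1=-9/2−1/3·45/14=-39/7
M: M0=0, M1=-39/7, M2=45/14, M3=0
seg 0: a=-1, c=M0/2=0, d=(M1−M0)/(6·1)=-13/14, b=Δ0−h0·(2M0+M1)/6=41/14
seg 1: a=1, c=M1/2=-39/14, d=(M2−M1)/(6·2)=41/56, b=Δ1−h1·(2M1+M2)/6=1/7
seg 2: a=-4, c=M2/2=45/28, d=(M3−M2)/(6·3)=-5/28, b=Δ2−h2·(2M2+M3)/6=-31/14
t_q=21/4 → seg 2, τ=9/4; S=-4+-31/14·τ+45/28·τ²+-5/28·τ³=-5161/1792

  seg 0: a=-1 b=41/14 c=0 d=-13/14
  seg 1: a=1 b=1/7 c=-39/14 d=41/56
  seg 2: a=-4 b=-31/14 c=45/28 d=-5/28
S(21/4) = -5161/1792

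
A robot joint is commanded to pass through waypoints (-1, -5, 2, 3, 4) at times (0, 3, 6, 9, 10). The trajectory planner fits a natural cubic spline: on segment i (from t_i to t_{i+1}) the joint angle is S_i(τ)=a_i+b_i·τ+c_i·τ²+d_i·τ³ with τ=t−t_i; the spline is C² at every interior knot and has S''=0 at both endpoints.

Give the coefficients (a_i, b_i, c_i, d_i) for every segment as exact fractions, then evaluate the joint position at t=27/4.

Δ: Δ0=-4/3, Δ1=7/3, Δ2=1/3, Δ3=1
row 1: diag=12, rhs=22; c'=1/4, d'=11/6
row 2: denom=12−3·1/4=45/4; d'=(-12−3·11/6)/(45/4)=-14/9
row 3: denom=8−3·4/15=36/5; d'=(4−3·-14/9)/(36/5)=65/54
back: M3=65/54
back: M2=-14/9−4/15·65/54=-152/81
back: M1=11/6−1/4·-152/81=373/162
M: M0=0, M1=373/162, M2=-152/81, M3=65/54, M4=0
seg 0: a=-1, c=M0/2=0, d=(M1−M0)/(6·3)=373/2916, b=Δ0−h0·(2M0+M1)/6=-805/324
seg 1: a=-5, c=M1/2=373/324, d=(M2−M1)/(6·3)=-677/2916, b=Δ1−h1·(2M1+M2)/6=157/162
seg 2: a=2, c=M2/2=-76/81, d=(M3−M2)/(6·3)=499/2916, b=Δ2−h2·(2M2+M3)/6=521/324
seg 3: a=3, c=M3/2=65/108, d=(M4−M3)/(6·1)=-65/324, b=Δ3−h3·(2M3+M4)/6=97/162
t_q=27/4 → seg 2, τ=3/4; S=2+521/324·τ+-76/81·τ²+499/2916·τ³=6337/2304

  seg 0: a=-1 b=-805/324 c=0 d=373/2916
  seg 1: a=-5 b=157/162 c=373/324 d=-677/2916
  seg 2: a=2 b=521/324 c=-76/81 d=499/2916
  seg 3: a=3 b=97/162 c=65/108 d=-65/324
S(27/4) = 6337/2304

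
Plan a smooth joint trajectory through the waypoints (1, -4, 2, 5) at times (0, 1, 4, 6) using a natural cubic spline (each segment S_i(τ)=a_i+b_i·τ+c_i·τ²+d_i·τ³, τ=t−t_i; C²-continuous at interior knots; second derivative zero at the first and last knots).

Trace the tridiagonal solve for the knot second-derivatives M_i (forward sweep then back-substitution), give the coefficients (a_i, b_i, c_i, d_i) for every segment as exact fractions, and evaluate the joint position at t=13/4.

  seg 0: a=1 b=-853/142 c=0 d=143/142
  seg 1: a=-4 b=-212/71 c=429/142 d=-193/426
  seg 2: a=2 b=413/142 c=-75/71 d=25/142
S(13/4) = -5311/9088

Δ: Δ0=-5, Δ1=2, Δ2=3/2
row 1: diag=8, rhs=42; c'=3/8, d'=21/4
row 2: denom=10−3·3/8=71/8; d'=(-3−3·21/4)/(71/8)=-150/71
back: M2=-150/71
back: M1=21/4−3/8·-150/71=429/71
M: M0=0, M1=429/71, M2=-150/71, M3=0
seg 0: a=1, c=M0/2=0, d=(M1−M0)/(6·1)=143/142, b=Δ0−h0·(2M0+M1)/6=-853/142
seg 1: a=-4, c=M1/2=429/142, d=(M2−M1)/(6·3)=-193/426, b=Δ1−h1·(2M1+M2)/6=-212/71
seg 2: a=2, c=M2/2=-75/71, d=(M3−M2)/(6·2)=25/142, b=Δ2−h2·(2M2+M3)/6=413/142
t_q=13/4 → seg 1, τ=9/4; S=-4+-212/71·τ+429/142·τ²+-193/426·τ³=-5311/9088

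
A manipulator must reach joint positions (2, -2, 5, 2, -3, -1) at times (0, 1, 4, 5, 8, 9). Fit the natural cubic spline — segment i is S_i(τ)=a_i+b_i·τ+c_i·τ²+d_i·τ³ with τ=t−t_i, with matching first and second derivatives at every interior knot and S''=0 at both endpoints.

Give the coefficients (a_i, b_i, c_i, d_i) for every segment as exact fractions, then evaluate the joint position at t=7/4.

Δ: Δ0=-4, Δ1=7/3, Δ2=-3, Δ3=-5/3, Δ4=2
row 1: diag=8, rhs=38; c'=3/8, d'=19/4
row 2: denom=8−3·3/8=55/8; d'=(-32−3·19/4)/(55/8)=-74/11
row 3: denom=8−1·8/55=432/55; d'=(8−1·-74/11)/(432/55)=15/8
row 4: denom=8−3·55/144=329/48; d'=(22−3·15/8)/(329/48)=786/329
back: M4=786/329
back: M3=15/8−55/144·786/329=950/987
back: M2=-74/11−8/55·950/987=-6778/987
back: M1=19/4−3/8·-6778/987=2410/329
M: M0=0, M1=2410/329, M2=-6778/987, M3=950/987, M4=786/329, M5=0
seg 0: a=2, c=M0/2=0, d=(M1−M0)/(6·1)=1205/987, b=Δ0−h0·(2M0+M1)/6=-5153/987
seg 1: a=-2, c=M1/2=1205/329, d=(M2−M1)/(6·3)=-7004/8883, b=Δ1−h1·(2M1+M2)/6=-1538/987
seg 2: a=5, c=M2/2=-3389/987, d=(M3−M2)/(6·1)=184/141, b=Δ2−h2·(2M2+M3)/6=-860/987
seg 3: a=2, c=M3/2=475/987, d=(M4−M3)/(6·3)=704/8883, b=Δ3−h3·(2M3+M4)/6=-1258/329
seg 4: a=-3, c=M4/2=393/329, d=(M5−M4)/(6·1)=-131/329, b=Δ4−h4·(2M4+M5)/6=396/329
t_q=7/4 → seg 1, τ=3/4; S=-2+-1538/987·τ+1205/329·τ²+-7004/8883·τ³=-3793/2632

  seg 0: a=2 b=-5153/987 c=0 d=1205/987
  seg 1: a=-2 b=-1538/987 c=1205/329 d=-7004/8883
  seg 2: a=5 b=-860/987 c=-3389/987 d=184/141
  seg 3: a=2 b=-1258/329 c=475/987 d=704/8883
  seg 4: a=-3 b=396/329 c=393/329 d=-131/329
S(7/4) = -3793/2632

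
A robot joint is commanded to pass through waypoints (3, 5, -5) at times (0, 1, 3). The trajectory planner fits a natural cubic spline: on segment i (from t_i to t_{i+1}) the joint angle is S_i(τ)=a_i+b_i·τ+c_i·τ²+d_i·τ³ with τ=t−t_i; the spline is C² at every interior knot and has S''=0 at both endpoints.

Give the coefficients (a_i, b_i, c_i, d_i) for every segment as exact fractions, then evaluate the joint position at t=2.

  seg 0: a=3 b=19/6 c=0 d=-7/6
  seg 1: a=5 b=-1/3 c=-7/2 d=7/12
S(2) = 7/4

Δ: Δ0=2, Δ1=-5
row 1: diag=6, rhs=-42; c'=1/3, d'=-7
back: M1=-7
M: M0=0, M1=-7, M2=0
seg 0: a=3, c=M0/2=0, d=(M1−M0)/(6·1)=-7/6, b=Δ0−h0·(2M0+M1)/6=19/6
seg 1: a=5, c=M1/2=-7/2, d=(M2−M1)/(6·2)=7/12, b=Δ1−h1·(2M1+M2)/6=-1/3
t_q=2 → seg 1, τ=1; S=5+-1/3·τ+-7/2·τ²+7/12·τ³=7/4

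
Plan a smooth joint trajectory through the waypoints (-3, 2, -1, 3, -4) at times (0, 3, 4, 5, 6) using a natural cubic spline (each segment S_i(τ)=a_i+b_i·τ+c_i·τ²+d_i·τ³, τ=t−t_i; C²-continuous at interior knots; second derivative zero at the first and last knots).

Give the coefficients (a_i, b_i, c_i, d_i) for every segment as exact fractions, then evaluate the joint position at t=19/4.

  seg 0: a=-3 b=1561/348 c=0 d=-109/348
  seg 1: a=2 b=-691/174 c=-327/116 d=1319/348
  seg 2: a=-1 b=613/348 c=248/29 d=-2197/348
  seg 3: a=3 b=-13/174 c=-1205/116 d=1205/348
S(19/4) = 18323/7424

Δ: Δ0=5/3, Δ1=-3, Δ2=4, Δ3=-7
row 1: diag=8, rhs=-28; c'=1/8, d'=-7/2
row 2: denom=4−1·1/8=31/8; d'=(42−1·-7/2)/(31/8)=364/31
row 3: denom=4−1·8/31=116/31; d'=(-66−1·364/31)/(116/31)=-1205/58
back: M3=-1205/58
back: M2=364/31−8/31·-1205/58=496/29
back: M1=-7/2−1/8·496/29=-327/58
M: M0=0, M1=-327/58, M2=496/29, M3=-1205/58, M4=0
seg 0: a=-3, c=M0/2=0, d=(M1−M0)/(6·3)=-109/348, b=Δ0−h0·(2M0+M1)/6=1561/348
seg 1: a=2, c=M1/2=-327/116, d=(M2−M1)/(6·1)=1319/348, b=Δ1−h1·(2M1+M2)/6=-691/174
seg 2: a=-1, c=M2/2=248/29, d=(M3−M2)/(6·1)=-2197/348, b=Δ2−h2·(2M2+M3)/6=613/348
seg 3: a=3, c=M3/2=-1205/116, d=(M4−M3)/(6·1)=1205/348, b=Δ3−h3·(2M3+M4)/6=-13/174
t_q=19/4 → seg 2, τ=3/4; S=-1+613/348·τ+248/29·τ²+-2197/348·τ³=18323/7424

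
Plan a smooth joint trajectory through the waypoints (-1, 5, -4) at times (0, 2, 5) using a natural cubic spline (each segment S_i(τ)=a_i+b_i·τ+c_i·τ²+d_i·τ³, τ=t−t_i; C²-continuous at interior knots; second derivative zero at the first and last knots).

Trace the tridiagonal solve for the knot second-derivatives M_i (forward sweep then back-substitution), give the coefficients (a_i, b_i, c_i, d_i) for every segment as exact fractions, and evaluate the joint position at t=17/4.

Δ: Δ0=3, Δ1=-3
row 1: diag=10, rhs=-36; c'=3/10, d'=-18/5
back: M1=-18/5
M: M0=0, M1=-18/5, M2=0
seg 0: a=-1, c=M0/2=0, d=(M1−M0)/(6·2)=-3/10, b=Δ0−h0·(2M0+M1)/6=21/5
seg 1: a=5, c=M1/2=-9/5, d=(M2−M1)/(6·3)=1/5, b=Δ1−h1·(2M1+M2)/6=3/5
t_q=17/4 → seg 1, τ=9/4; S=5+3/5·τ+-9/5·τ²+1/5·τ³=-31/64

  seg 0: a=-1 b=21/5 c=0 d=-3/10
  seg 1: a=5 b=3/5 c=-9/5 d=1/5
S(17/4) = -31/64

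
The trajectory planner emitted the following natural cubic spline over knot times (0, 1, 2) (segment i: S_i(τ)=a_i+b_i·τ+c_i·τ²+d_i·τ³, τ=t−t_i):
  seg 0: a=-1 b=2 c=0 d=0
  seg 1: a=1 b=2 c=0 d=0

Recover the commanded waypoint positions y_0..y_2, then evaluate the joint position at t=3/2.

y_0=-1 y_1=1 y_2=3
S(3/2) = 2

y_0 = S_0(0) = a_0 = -1
y_1 = S_1(0) = a_1 = 1
y_2 = S_1(1) = 3
t_q=3/2 is in segment 1 (τ=1/2); S_1(τ)=2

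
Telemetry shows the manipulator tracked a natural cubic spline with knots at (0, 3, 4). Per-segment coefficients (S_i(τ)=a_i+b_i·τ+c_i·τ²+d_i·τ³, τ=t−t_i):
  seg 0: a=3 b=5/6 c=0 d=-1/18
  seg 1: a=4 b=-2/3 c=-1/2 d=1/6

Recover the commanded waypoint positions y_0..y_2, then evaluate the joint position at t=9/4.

y_0=3 y_1=4 y_2=3
S(9/4) = 543/128

y_0 = S_0(0) = a_0 = 3
y_1 = S_1(0) = a_1 = 4
y_2 = S_1(1) = 3
t_q=9/4 is in segment 0 (τ=9/4); S_0(τ)=543/128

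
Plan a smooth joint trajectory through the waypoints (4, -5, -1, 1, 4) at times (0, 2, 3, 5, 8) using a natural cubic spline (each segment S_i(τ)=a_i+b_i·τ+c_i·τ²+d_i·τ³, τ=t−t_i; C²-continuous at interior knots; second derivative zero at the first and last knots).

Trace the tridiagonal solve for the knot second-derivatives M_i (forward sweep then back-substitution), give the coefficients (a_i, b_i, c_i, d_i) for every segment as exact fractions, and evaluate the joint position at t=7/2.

Δ: Δ0=-9/2, Δ1=4, Δ2=1, Δ3=1
row 1: diag=6, rhs=51; c'=1/6, d'=17/2
row 2: denom=6−1·1/6=35/6; d'=(-18−1·17/2)/(35/6)=-159/35
row 3: denom=10−2·12/35=326/35; d'=(0−2·-159/35)/(326/35)=159/163
back: M3=159/163
back: M2=-159/35−12/35·159/163=-795/163
back: M1=17/2−1/6·-795/163=1518/163
M: M0=0, M1=1518/163, M2=-795/163, M3=159/163, M4=0
seg 0: a=4, c=M0/2=0, d=(M1−M0)/(6·2)=253/326, b=Δ0−h0·(2M0+M1)/6=-2479/326
seg 1: a=-5, c=M1/2=759/163, d=(M2−M1)/(6·1)=-771/326, b=Δ1−h1·(2M1+M2)/6=557/326
seg 2: a=-1, c=M2/2=-795/326, d=(M3−M2)/(6·2)=159/326, b=Δ2−h2·(2M2+M3)/6=640/163
seg 3: a=1, c=M3/2=159/326, d=(M4−M3)/(6·3)=-53/978, b=Δ3−h3·(2M3+M4)/6=4/163
t_q=7/2 → seg 2, τ=1/2; S=-1+640/163·τ+-795/326·τ²+159/326·τ³=1081/2608

  seg 0: a=4 b=-2479/326 c=0 d=253/326
  seg 1: a=-5 b=557/326 c=759/163 d=-771/326
  seg 2: a=-1 b=640/163 c=-795/326 d=159/326
  seg 3: a=1 b=4/163 c=159/326 d=-53/978
S(7/2) = 1081/2608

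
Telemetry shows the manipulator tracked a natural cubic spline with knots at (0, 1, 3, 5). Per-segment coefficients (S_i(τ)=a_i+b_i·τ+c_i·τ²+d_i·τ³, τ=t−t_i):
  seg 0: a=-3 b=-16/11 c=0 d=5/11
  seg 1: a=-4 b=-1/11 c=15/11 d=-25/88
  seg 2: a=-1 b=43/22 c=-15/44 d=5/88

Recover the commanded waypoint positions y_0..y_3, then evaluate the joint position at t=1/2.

y_0 = S_0(0) = a_0 = -3
y_1 = S_1(0) = a_1 = -4
y_2 = S_2(0) = a_2 = -1
y_3 = S_2(2) = 2
t_q=1/2 is in segment 0 (τ=1/2); S_0(τ)=-323/88

y_0=-3 y_1=-4 y_2=-1 y_3=2
S(1/2) = -323/88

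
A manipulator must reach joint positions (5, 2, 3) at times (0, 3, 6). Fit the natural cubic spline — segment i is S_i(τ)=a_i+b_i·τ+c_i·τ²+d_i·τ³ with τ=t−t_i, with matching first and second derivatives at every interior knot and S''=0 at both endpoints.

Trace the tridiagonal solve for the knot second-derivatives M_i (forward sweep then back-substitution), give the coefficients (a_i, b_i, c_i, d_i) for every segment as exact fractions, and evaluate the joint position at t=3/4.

  seg 0: a=5 b=-4/3 c=0 d=1/27
  seg 1: a=2 b=-1/3 c=1/3 d=-1/27
S(3/4) = 257/64

Δ: Δ0=-1, Δ1=1/3
row 1: diag=12, rhs=8; c'=1/4, d'=2/3
back: M1=2/3
M: M0=0, M1=2/3, M2=0
seg 0: a=5, c=M0/2=0, d=(M1−M0)/(6·3)=1/27, b=Δ0−h0·(2M0+M1)/6=-4/3
seg 1: a=2, c=M1/2=1/3, d=(M2−M1)/(6·3)=-1/27, b=Δ1−h1·(2M1+M2)/6=-1/3
t_q=3/4 → seg 0, τ=3/4; S=5+-4/3·τ+0·τ²+1/27·τ³=257/64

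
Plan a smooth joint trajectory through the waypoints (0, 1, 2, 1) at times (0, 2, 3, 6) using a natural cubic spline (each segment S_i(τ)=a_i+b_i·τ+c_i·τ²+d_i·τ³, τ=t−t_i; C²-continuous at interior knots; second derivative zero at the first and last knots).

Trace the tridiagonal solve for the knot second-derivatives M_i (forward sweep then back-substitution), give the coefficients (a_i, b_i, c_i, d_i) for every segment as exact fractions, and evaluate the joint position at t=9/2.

Δ: Δ0=1/2, Δ1=1, Δ2=-1/3
row 1: diag=6, rhs=3; c'=1/6, d'=1/2
row 2: denom=8−1·1/6=47/6; d'=(-8−1·1/2)/(47/6)=-51/47
back: M2=-51/47
back: M1=1/2−1/6·-51/47=32/47
M: M0=0, M1=32/47, M2=-51/47, M3=0
seg 0: a=0, c=M0/2=0, d=(M1−M0)/(6·2)=8/141, b=Δ0−h0·(2M0+M1)/6=77/282
seg 1: a=1, c=M1/2=16/47, d=(M2−M1)/(6·1)=-83/282, b=Δ1−h1·(2M1+M2)/6=269/282
seg 2: a=2, c=M2/2=-51/94, d=(M3−M2)/(6·3)=17/282, b=Δ2−h2·(2M2+M3)/6=106/141
t_q=9/2 → seg 2, τ=3/2; S=2+106/141·τ+-51/94·τ²+17/282·τ³=1587/752

  seg 0: a=0 b=77/282 c=0 d=8/141
  seg 1: a=1 b=269/282 c=16/47 d=-83/282
  seg 2: a=2 b=106/141 c=-51/94 d=17/282
S(9/2) = 1587/752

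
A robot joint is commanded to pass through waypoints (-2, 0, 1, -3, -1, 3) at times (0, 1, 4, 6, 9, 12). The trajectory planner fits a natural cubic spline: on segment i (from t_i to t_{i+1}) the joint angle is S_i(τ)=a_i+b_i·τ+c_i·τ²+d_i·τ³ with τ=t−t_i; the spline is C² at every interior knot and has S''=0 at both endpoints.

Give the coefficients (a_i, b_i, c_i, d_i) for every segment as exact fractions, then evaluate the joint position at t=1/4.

Δ: Δ0=2, Δ1=1/3, Δ2=-2, Δ3=2/3, Δ4=4/3
row 1: diag=8, rhs=-10; c'=3/8, d'=-5/4
row 2: denom=10−3·3/8=71/8; d'=(-14−3·-5/4)/(71/8)=-82/71
row 3: denom=10−2·16/71=678/71; d'=(16−2·-82/71)/(678/71)=650/339
row 4: denom=12−3·71/226=2499/226; d'=(4−3·650/339)/(2499/226)=-132/833
back: M4=-132/833
back: M3=650/339−71/226·-132/833=4916/2499
back: M2=-82/71−16/71·4916/2499=-3994/2499
back: M1=-5/4−3/8·-3994/2499=-542/833
M: M0=0, M1=-542/833, M2=-3994/2499, M3=4916/2499, M4=-132/833, M5=0
seg 0: a=-2, c=M0/2=0, d=(M1−M0)/(6·1)=-271/2499, b=Δ0−h0·(2M0+M1)/6=5269/2499
seg 1: a=0, c=M1/2=-271/833, d=(M2−M1)/(6·3)=-1184/22491, b=Δ1−h1·(2M1+M2)/6=4456/2499
seg 2: a=1, c=M2/2=-1997/2499, d=(M3−M2)/(6·2)=495/1666, b=Δ2−h2·(2M2+M3)/6=-3974/2499
seg 3: a=-3, c=M3/2=2458/2499, d=(M4−M3)/(6·3)=-2656/22491, b=Δ3−h3·(2M3+M4)/6=-436/357
seg 4: a=-1, c=M4/2=-66/833, d=(M5−M4)/(6·3)=22/2499, b=Δ4−h4·(2M4+M5)/6=3728/2499
t_q=1/4 → seg 0, τ=1/4; S=-2+5269/2499·τ+0·τ²+-271/2499·τ³=-78613/53312

  seg 0: a=-2 b=5269/2499 c=0 d=-271/2499
  seg 1: a=0 b=4456/2499 c=-271/833 d=-1184/22491
  seg 2: a=1 b=-3974/2499 c=-1997/2499 d=495/1666
  seg 3: a=-3 b=-436/357 c=2458/2499 d=-2656/22491
  seg 4: a=-1 b=3728/2499 c=-66/833 d=22/2499
S(1/4) = -78613/53312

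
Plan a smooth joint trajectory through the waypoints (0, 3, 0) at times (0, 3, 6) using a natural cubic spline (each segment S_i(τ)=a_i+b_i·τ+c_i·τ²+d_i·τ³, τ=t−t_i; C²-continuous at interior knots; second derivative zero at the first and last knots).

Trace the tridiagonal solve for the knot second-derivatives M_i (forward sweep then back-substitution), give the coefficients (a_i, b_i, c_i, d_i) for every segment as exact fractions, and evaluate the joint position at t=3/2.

  seg 0: a=0 b=3/2 c=0 d=-1/18
  seg 1: a=3 b=0 c=-1/2 d=1/18
S(3/2) = 33/16

Δ: Δ0=1, Δ1=-1
row 1: diag=12, rhs=-12; c'=1/4, d'=-1
back: M1=-1
M: M0=0, M1=-1, M2=0
seg 0: a=0, c=M0/2=0, d=(M1−M0)/(6·3)=-1/18, b=Δ0−h0·(2M0+M1)/6=3/2
seg 1: a=3, c=M1/2=-1/2, d=(M2−M1)/(6·3)=1/18, b=Δ1−h1·(2M1+M2)/6=0
t_q=3/2 → seg 0, τ=3/2; S=0+3/2·τ+0·τ²+-1/18·τ³=33/16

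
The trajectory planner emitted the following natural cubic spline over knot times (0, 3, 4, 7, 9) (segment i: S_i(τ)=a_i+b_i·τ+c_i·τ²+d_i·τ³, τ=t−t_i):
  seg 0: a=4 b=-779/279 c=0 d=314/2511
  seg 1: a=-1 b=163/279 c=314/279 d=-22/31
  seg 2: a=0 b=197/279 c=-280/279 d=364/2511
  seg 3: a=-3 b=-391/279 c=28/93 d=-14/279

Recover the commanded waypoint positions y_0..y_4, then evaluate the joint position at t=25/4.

y_0=4 y_1=-1 y_2=0 y_3=-3 y_4=-5
S(25/4) = -913/496

y_0 = S_0(0) = a_0 = 4
y_1 = S_1(0) = a_1 = -1
y_2 = S_2(0) = a_2 = 0
y_3 = S_3(0) = a_3 = -3
y_4 = S_3(2) = -5
t_q=25/4 is in segment 2 (τ=9/4); S_2(τ)=-913/496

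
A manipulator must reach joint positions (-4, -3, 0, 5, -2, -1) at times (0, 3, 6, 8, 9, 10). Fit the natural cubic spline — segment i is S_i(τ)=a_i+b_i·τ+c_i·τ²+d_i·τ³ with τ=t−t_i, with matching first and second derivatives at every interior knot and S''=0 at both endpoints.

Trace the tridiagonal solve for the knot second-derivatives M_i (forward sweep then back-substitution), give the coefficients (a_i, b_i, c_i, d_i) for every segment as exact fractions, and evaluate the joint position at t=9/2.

  seg 0: a=-4 b=2995/4722 c=0 d=-1421/42498
  seg 1: a=-3 b=-634/2361 c=-1421/4722 d=10253/42498
  seg 2: a=0 b=20965/4722 c=1472/787 d=-3353/2361
  seg 3: a=5 b=-24179/4722 c=-5234/787 d=22529/4722
  seg 4: a=-2 b=-9700/2361 c=12061/1574 d=-12061/4722
S(9/2) = -41121/12592

Δ: Δ0=1/3, Δ1=1, Δ2=5/2, Δ3=-7, Δ4=1
row 1: diag=12, rhs=4; c'=1/4, d'=1/3
row 2: denom=10−3·1/4=37/4; d'=(9−3·1/3)/(37/4)=32/37
row 3: denom=6−2·8/37=206/37; d'=(-57−2·32/37)/(206/37)=-2173/206
row 4: denom=4−1·37/206=787/206; d'=(48−1·-2173/206)/(787/206)=12061/787
back: M4=12061/787
back: M3=-2173/206−37/206·12061/787=-10468/787
back: M2=32/37−8/37·-10468/787=2944/787
back: M1=1/3−1/4·2944/787=-1421/2361
M: M0=0, M1=-1421/2361, M2=2944/787, M3=-10468/787, M4=12061/787, M5=0
seg 0: a=-4, c=M0/2=0, d=(M1−M0)/(6·3)=-1421/42498, b=Δ0−h0·(2M0+M1)/6=2995/4722
seg 1: a=-3, c=M1/2=-1421/4722, d=(M2−M1)/(6·3)=10253/42498, b=Δ1−h1·(2M1+M2)/6=-634/2361
seg 2: a=0, c=M2/2=1472/787, d=(M3−M2)/(6·2)=-3353/2361, b=Δ2−h2·(2M2+M3)/6=20965/4722
seg 3: a=5, c=M3/2=-5234/787, d=(M4−M3)/(6·1)=22529/4722, b=Δ3−h3·(2M3+M4)/6=-24179/4722
seg 4: a=-2, c=M4/2=12061/1574, d=(M5−M4)/(6·1)=-12061/4722, b=Δ4−h4·(2M4+M5)/6=-9700/2361
t_q=9/2 → seg 1, τ=3/2; S=-3+-634/2361·τ+-1421/4722·τ²+10253/42498·τ³=-41121/12592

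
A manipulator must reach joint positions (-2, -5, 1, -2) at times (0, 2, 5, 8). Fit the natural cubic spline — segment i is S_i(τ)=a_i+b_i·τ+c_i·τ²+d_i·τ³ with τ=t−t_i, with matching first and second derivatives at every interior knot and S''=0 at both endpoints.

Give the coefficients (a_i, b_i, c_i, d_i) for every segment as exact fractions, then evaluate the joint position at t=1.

  seg 0: a=-2 b=-179/74 c=0 d=17/74
  seg 1: a=-5 b=25/74 c=51/37 d=-61/222
  seg 2: a=1 b=44/37 c=-81/74 d=9/74
S(1) = -155/37

Δ: Δ0=-3/2, Δ1=2, Δ2=-1
row 1: diag=10, rhs=21; c'=3/10, d'=21/10
row 2: denom=12−3·3/10=111/10; d'=(-18−3·21/10)/(111/10)=-81/37
back: M2=-81/37
back: M1=21/10−3/10·-81/37=102/37
M: M0=0, M1=102/37, M2=-81/37, M3=0
seg 0: a=-2, c=M0/2=0, d=(M1−M0)/(6·2)=17/74, b=Δ0−h0·(2M0+M1)/6=-179/74
seg 1: a=-5, c=M1/2=51/37, d=(M2−M1)/(6·3)=-61/222, b=Δ1−h1·(2M1+M2)/6=25/74
seg 2: a=1, c=M2/2=-81/74, d=(M3−M2)/(6·3)=9/74, b=Δ2−h2·(2M2+M3)/6=44/37
t_q=1 → seg 0, τ=1; S=-2+-179/74·τ+0·τ²+17/74·τ³=-155/37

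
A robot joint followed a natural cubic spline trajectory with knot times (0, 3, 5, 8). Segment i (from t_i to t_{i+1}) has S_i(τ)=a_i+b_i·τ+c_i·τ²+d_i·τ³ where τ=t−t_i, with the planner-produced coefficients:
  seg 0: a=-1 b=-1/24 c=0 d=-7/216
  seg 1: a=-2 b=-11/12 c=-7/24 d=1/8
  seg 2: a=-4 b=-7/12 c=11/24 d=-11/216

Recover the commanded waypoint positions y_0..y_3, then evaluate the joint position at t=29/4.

y_0=-1 y_1=-2 y_2=-4 y_3=-3
S(29/4) = -1829/512

y_0 = S_0(0) = a_0 = -1
y_1 = S_1(0) = a_1 = -2
y_2 = S_2(0) = a_2 = -4
y_3 = S_2(3) = -3
t_q=29/4 is in segment 2 (τ=9/4); S_2(τ)=-1829/512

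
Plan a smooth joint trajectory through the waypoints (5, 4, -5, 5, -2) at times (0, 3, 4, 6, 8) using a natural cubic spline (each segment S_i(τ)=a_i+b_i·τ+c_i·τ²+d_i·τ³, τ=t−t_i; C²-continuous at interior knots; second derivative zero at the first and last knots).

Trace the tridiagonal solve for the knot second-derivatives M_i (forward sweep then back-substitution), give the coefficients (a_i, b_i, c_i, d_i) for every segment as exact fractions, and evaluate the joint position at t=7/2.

Δ: Δ0=-1/3, Δ1=-9, Δ2=5, Δ3=-7/2
row 1: diag=8, rhs=-52; c'=1/8, d'=-13/2
row 2: denom=6−1·1/8=47/8; d'=(84−1·-13/2)/(47/8)=724/47
row 3: denom=8−2·16/47=344/47; d'=(-51−2·724/47)/(344/47)=-3845/344
back: M3=-3845/344
back: M2=724/47−16/47·-3845/344=826/43
back: M1=-13/2−1/8·826/43=-1531/172
M: M0=0, M1=-1531/172, M2=826/43, M3=-3845/344, M4=0
seg 0: a=5, c=M0/2=0, d=(M1−M0)/(6·3)=-1531/3096, b=Δ0−h0·(2M0+M1)/6=4249/1032
seg 1: a=4, c=M1/2=-1531/344, d=(M2−M1)/(6·1)=4835/1032, b=Δ1−h1·(2M1+M2)/6=-4765/516
seg 2: a=-5, c=M2/2=413/43, d=(M3−M2)/(6·2)=-10453/4128, b=Δ2−h2·(2M2+M3)/6=-4211/1032
seg 3: a=5, c=M3/2=-3845/688, d=(M4−M3)/(6·2)=3845/4128, b=Δ3−h3·(2M3+M4)/6=2039/516
t_q=7/2 → seg 1, τ=1/2; S=4+-4765/516·τ+-1531/344·τ²+4835/1032·τ³=-3149/2752

  seg 0: a=5 b=4249/1032 c=0 d=-1531/3096
  seg 1: a=4 b=-4765/516 c=-1531/344 d=4835/1032
  seg 2: a=-5 b=-4211/1032 c=413/43 d=-10453/4128
  seg 3: a=5 b=2039/516 c=-3845/688 d=3845/4128
S(7/2) = -3149/2752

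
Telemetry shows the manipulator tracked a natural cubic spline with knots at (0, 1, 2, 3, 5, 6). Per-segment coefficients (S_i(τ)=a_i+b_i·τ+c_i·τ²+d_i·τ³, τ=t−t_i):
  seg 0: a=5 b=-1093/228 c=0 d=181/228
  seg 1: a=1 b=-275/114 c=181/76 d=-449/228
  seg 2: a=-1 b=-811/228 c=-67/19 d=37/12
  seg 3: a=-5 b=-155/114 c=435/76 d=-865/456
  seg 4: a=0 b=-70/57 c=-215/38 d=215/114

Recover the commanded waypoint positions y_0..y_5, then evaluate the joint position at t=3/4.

y_0 = S_0(0) = a_0 = 5
y_1 = S_1(0) = a_1 = 1
y_2 = S_2(0) = a_2 = -1
y_3 = S_3(0) = a_3 = -5
y_4 = S_4(0) = a_4 = 0
y_5 = S_4(1) = -5
t_q=3/4 is in segment 0 (τ=3/4); S_0(τ)=8461/4864

y_0=5 y_1=1 y_2=-1 y_3=-5 y_4=0 y_5=-5
S(3/4) = 8461/4864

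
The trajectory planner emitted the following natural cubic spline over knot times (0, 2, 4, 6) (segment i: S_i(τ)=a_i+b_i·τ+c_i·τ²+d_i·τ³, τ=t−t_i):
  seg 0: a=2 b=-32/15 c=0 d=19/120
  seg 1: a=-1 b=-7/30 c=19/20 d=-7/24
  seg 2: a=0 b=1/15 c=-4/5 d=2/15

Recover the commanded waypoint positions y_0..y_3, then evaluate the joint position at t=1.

y_0=2 y_1=-1 y_2=0 y_3=-2
S(1) = 1/40

y_0 = S_0(0) = a_0 = 2
y_1 = S_1(0) = a_1 = -1
y_2 = S_2(0) = a_2 = 0
y_3 = S_2(2) = -2
t_q=1 is in segment 0 (τ=1); S_0(τ)=1/40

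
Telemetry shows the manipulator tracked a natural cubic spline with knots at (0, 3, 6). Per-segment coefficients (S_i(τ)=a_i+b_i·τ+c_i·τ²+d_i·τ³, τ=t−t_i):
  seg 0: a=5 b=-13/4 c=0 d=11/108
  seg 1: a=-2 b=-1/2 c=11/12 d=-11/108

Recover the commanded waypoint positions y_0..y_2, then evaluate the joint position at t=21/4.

y_0 = S_0(0) = a_0 = 5
y_1 = S_1(0) = a_1 = -2
y_2 = S_1(3) = 2
t_q=21/4 is in segment 1 (τ=9/4); S_1(τ)=91/256

y_0=5 y_1=-2 y_2=2
S(21/4) = 91/256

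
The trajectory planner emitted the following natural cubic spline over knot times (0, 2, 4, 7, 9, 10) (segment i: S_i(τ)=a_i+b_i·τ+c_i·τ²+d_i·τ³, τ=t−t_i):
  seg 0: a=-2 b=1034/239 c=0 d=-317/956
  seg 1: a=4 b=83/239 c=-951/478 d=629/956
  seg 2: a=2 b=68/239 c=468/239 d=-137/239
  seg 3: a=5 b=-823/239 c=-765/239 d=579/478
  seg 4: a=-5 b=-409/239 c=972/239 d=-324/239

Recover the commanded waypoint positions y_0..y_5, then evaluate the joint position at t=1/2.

y_0 = S_0(0) = a_0 = -2
y_1 = S_1(0) = a_1 = 4
y_2 = S_2(0) = a_2 = 2
y_3 = S_3(0) = a_3 = 5
y_4 = S_4(0) = a_4 = -5
y_5 = S_4(1) = -4
t_q=1/2 is in segment 0 (τ=1/2); S_0(τ)=931/7648

y_0=-2 y_1=4 y_2=2 y_3=5 y_4=-5 y_5=-4
S(1/2) = 931/7648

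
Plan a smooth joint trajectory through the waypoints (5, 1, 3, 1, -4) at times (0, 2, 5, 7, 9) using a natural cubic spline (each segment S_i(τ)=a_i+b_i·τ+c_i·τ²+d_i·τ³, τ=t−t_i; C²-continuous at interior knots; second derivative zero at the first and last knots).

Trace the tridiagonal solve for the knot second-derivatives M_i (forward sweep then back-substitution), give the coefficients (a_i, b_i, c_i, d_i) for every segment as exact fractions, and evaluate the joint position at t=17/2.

Δ: Δ0=-2, Δ1=2/3, Δ2=-1, Δ3=-5/2
row 1: diag=10, rhs=16; c'=3/10, d'=8/5
row 2: denom=10−3·3/10=91/10; d'=(-10−3·8/5)/(91/10)=-148/91
row 3: denom=8−2·20/91=688/91; d'=(-9−2·-148/91)/(688/91)=-523/688
back: M3=-523/688
back: M2=-148/91−20/91·-523/688=-251/172
back: M1=8/5−3/10·-251/172=701/344
M: M0=0, M1=701/344, M2=-251/172, M3=-523/688, M4=0
seg 0: a=5, c=M0/2=0, d=(M1−M0)/(6·2)=701/4128, b=Δ0−h0·(2M0+M1)/6=-2765/1032
seg 1: a=1, c=M1/2=701/688, d=(M2−M1)/(6·3)=-401/2064, b=Δ1−h1·(2M1+M2)/6=-331/516
seg 2: a=3, c=M2/2=-251/344, d=(M3−M2)/(6·2)=481/8256, b=Δ2−h2·(2M2+M3)/6=467/2064
seg 3: a=1, c=M3/2=-523/1376, d=(M4−M3)/(6·2)=523/8256, b=Δ3−h3·(2M3+M4)/6=-2057/1032
t_q=17/2 → seg 3, τ=3/2; S=1+-2057/1032·τ+-523/1376·τ²+523/8256·τ³=-57929/22016

  seg 0: a=5 b=-2765/1032 c=0 d=701/4128
  seg 1: a=1 b=-331/516 c=701/688 d=-401/2064
  seg 2: a=3 b=467/2064 c=-251/344 d=481/8256
  seg 3: a=1 b=-2057/1032 c=-523/1376 d=523/8256
S(17/2) = -57929/22016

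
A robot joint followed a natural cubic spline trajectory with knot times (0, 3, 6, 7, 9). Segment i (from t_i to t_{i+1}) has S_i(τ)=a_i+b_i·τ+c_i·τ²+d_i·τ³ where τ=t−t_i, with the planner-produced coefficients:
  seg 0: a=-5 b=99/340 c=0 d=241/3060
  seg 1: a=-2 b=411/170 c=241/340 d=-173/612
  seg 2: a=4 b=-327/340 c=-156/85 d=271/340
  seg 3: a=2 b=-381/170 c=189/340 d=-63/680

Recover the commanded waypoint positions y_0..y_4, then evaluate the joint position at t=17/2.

y_0 = S_0(0) = a_0 = -5
y_1 = S_1(0) = a_1 = -2
y_2 = S_2(0) = a_2 = 4
y_3 = S_3(0) = a_3 = 2
y_4 = S_3(2) = -1
t_q=17/2 is in segment 3 (τ=3/2); S_3(τ)=-461/1088

y_0=-5 y_1=-2 y_2=4 y_3=2 y_4=-1
S(17/2) = -461/1088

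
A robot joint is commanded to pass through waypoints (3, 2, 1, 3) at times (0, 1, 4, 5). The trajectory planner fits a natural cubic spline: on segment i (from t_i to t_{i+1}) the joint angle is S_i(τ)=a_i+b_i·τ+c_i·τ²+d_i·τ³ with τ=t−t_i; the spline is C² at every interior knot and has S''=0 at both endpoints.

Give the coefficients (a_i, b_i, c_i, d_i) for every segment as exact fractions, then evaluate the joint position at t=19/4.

  seg 0: a=3 b=-32/33 c=0 d=-1/33
  seg 1: a=2 b=-35/33 c=-1/11 d=1/9
  seg 2: a=1 b=46/33 c=10/11 d=-10/33
S(19/4) = 855/352

Δ: Δ0=-1, Δ1=-1/3, Δ2=2
row 1: diag=8, rhs=4; c'=3/8, d'=1/2
row 2: denom=8−3·3/8=55/8; d'=(14−3·1/2)/(55/8)=20/11
back: M2=20/11
back: M1=1/2−3/8·20/11=-2/11
M: M0=0, M1=-2/11, M2=20/11, M3=0
seg 0: a=3, c=M0/2=0, d=(M1−M0)/(6·1)=-1/33, b=Δ0−h0·(2M0+M1)/6=-32/33
seg 1: a=2, c=M1/2=-1/11, d=(M2−M1)/(6·3)=1/9, b=Δ1−h1·(2M1+M2)/6=-35/33
seg 2: a=1, c=M2/2=10/11, d=(M3−M2)/(6·1)=-10/33, b=Δ2−h2·(2M2+M3)/6=46/33
t_q=19/4 → seg 2, τ=3/4; S=1+46/33·τ+10/11·τ²+-10/33·τ³=855/352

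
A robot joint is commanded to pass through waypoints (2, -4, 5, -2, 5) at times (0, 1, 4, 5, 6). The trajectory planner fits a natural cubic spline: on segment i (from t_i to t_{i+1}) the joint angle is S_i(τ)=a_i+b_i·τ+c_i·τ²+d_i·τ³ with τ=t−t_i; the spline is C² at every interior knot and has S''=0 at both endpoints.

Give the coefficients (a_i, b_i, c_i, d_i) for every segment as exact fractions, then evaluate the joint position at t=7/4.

  seg 0: a=2 b=-1713/212 c=0 d=441/212
  seg 1: a=-4 b=-195/106 c=1323/212 d=-327/212
  seg 2: a=5 b=-1281/212 c=-405/53 d=1417/212
  seg 3: a=-2 b=-135/106 c=2631/212 d=-877/212
S(7/4) = -34193/13568

Δ: Δ0=-6, Δ1=3, Δ2=-7, Δ3=7
row 1: diag=8, rhs=54; c'=3/8, d'=27/4
row 2: denom=8−3·3/8=55/8; d'=(-60−3·27/4)/(55/8)=-642/55
row 3: denom=4−1·8/55=212/55; d'=(84−1·-642/55)/(212/55)=2631/106
back: M3=2631/106
back: M2=-642/55−8/55·2631/106=-810/53
back: M1=27/4−3/8·-810/53=1323/106
M: M0=0, M1=1323/106, M2=-810/53, M3=2631/106, M4=0
seg 0: a=2, c=M0/2=0, d=(M1−M0)/(6·1)=441/212, b=Δ0−h0·(2M0+M1)/6=-1713/212
seg 1: a=-4, c=M1/2=1323/212, d=(M2−M1)/(6·3)=-327/212, b=Δ1−h1·(2M1+M2)/6=-195/106
seg 2: a=5, c=M2/2=-405/53, d=(M3−M2)/(6·1)=1417/212, b=Δ2−h2·(2M2+M3)/6=-1281/212
seg 3: a=-2, c=M3/2=2631/212, d=(M4−M3)/(6·1)=-877/212, b=Δ3−h3·(2M3+M4)/6=-135/106
t_q=7/4 → seg 1, τ=3/4; S=-4+-195/106·τ+1323/212·τ²+-327/212·τ³=-34193/13568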